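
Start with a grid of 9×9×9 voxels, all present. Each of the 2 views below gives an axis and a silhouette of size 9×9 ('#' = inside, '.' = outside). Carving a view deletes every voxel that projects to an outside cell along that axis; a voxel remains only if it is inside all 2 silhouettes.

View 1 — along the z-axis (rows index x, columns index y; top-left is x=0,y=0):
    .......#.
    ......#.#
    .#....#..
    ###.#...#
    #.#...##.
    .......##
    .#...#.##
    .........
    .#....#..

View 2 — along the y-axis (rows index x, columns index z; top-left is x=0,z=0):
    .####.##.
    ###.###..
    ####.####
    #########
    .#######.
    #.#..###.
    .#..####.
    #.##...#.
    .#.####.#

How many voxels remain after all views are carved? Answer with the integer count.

|visual hull| = 149

full grid |V| = 729
step 1: project along z, AND mask (22/81) → |grid| = 198
step 2: project along y, AND mask (56/81) → |grid| = 149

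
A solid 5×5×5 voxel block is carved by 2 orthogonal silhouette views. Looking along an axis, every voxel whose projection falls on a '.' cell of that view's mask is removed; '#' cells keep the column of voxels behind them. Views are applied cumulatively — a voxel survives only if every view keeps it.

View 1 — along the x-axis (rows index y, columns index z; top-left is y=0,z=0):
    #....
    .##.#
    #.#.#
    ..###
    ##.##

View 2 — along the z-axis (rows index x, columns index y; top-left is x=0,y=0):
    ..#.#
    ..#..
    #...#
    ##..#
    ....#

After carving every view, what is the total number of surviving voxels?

full grid |V| = 125
carve view 1 (along x, YZ-mask fill 14/25): 70 voxels remain
carve view 2 (along z, XY-mask fill 9/25): 27 voxels remain

remaining voxels: 27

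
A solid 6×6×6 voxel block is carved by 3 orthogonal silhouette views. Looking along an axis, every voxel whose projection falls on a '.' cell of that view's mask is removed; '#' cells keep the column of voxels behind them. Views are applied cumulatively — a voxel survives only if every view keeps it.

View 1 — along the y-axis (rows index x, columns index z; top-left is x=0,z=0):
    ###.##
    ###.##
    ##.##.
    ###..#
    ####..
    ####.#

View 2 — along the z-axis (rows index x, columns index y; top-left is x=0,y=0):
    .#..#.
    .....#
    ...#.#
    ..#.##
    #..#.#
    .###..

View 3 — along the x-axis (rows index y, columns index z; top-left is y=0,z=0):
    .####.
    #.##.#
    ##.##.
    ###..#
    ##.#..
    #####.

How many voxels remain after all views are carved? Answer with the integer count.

43 voxels

initial block: 6^3 = 216
step 1: project along y, AND mask (27/36) → |grid| = 162
step 2: project along z, AND mask (14/36) → |grid| = 62
step 3: project along x, AND mask (24/36) → |grid| = 43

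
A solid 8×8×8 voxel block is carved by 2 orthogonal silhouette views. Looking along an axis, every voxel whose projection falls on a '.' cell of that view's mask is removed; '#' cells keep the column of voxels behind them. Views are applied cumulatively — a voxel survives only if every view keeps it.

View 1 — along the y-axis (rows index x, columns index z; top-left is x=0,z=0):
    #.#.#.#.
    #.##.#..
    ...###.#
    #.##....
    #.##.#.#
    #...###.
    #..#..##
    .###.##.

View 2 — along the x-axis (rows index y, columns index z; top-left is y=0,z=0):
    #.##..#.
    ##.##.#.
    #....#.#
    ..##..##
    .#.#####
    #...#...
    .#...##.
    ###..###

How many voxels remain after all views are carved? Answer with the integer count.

initial block: 8^3 = 512
  1. axis=1 (XZ plane), |mask|=33  ⇒  voxels=264
  2. axis=0 (YZ plane), |mask|=33  ⇒  voxels=138

|visual hull| = 138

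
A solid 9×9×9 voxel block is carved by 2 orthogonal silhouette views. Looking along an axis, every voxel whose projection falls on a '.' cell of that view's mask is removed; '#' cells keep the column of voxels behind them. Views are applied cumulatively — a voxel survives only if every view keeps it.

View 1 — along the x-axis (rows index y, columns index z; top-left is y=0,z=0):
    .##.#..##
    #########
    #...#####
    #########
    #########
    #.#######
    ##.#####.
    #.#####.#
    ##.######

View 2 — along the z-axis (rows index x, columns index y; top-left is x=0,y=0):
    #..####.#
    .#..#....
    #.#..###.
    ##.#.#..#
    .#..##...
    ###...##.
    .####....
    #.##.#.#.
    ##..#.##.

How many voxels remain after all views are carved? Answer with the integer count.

301 voxels

full grid |V| = 729
  1. axis=0 (YZ plane), |mask|=68  ⇒  voxels=612
  2. axis=2 (XY plane), |mask|=40  ⇒  voxels=301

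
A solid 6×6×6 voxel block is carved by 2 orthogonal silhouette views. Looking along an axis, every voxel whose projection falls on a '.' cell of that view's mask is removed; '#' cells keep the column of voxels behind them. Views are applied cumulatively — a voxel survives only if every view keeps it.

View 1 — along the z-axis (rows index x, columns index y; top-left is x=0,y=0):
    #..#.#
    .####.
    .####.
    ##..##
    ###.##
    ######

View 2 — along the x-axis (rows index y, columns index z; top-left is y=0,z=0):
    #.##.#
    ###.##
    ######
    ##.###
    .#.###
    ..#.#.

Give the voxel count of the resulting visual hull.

start: 6×6×6 = 216 voxels
V1 z: intersect with XY mask (26 set) -- 156 left
V2 x: intersect with YZ mask (26 set) -- 113 left

remaining voxels: 113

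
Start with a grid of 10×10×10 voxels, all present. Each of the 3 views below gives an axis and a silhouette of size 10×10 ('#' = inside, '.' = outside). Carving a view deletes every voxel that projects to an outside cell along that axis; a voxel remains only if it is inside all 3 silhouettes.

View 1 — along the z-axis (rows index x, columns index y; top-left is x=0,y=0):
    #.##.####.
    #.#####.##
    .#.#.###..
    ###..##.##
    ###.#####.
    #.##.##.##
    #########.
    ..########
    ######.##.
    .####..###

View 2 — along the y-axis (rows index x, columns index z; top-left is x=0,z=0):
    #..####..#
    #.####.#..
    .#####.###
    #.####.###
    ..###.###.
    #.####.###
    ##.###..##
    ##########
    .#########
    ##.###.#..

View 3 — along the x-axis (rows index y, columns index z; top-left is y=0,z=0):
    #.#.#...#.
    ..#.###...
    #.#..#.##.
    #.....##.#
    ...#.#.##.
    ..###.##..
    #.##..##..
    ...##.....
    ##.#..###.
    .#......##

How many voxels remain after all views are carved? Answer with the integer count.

initial block: 10^3 = 1000
after view 1 [z-axis, 74 of 100 cells solid] → remaining = 740
after view 2 [y-axis, 74 of 100 cells solid] → remaining = 547
after view 3 [x-axis, 42 of 100 cells solid] → remaining = 238

|visual hull| = 238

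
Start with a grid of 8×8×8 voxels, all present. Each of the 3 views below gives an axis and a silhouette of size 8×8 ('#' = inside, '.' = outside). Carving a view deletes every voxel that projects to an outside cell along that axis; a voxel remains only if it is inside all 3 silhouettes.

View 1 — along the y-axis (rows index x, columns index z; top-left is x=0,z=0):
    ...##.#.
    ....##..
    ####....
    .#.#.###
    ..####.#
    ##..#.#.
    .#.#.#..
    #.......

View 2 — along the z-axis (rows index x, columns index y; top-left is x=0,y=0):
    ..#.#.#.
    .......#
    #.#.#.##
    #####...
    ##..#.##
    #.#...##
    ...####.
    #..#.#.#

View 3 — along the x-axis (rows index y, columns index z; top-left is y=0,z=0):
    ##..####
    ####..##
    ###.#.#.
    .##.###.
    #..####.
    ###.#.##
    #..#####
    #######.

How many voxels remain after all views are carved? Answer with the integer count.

initial block: 8^3 = 512
[1] y-view keeps 27 columns → grid now 216
[2] z-view keeps 31 columns → grid now 113
[3] x-view keeps 46 columns → grid now 81

81 voxels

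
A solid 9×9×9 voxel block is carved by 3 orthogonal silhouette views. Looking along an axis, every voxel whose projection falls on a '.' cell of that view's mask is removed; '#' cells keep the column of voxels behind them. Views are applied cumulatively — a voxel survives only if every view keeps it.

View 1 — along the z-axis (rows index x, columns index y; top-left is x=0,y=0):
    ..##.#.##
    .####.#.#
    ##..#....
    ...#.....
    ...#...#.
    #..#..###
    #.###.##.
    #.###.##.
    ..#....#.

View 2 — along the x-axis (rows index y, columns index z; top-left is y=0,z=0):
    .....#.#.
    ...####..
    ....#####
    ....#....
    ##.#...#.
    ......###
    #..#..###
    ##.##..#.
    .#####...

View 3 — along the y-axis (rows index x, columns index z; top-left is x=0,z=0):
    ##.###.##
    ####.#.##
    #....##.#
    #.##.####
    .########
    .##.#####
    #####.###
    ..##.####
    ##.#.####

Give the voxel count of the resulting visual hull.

voxel count = 97

full grid |V| = 729
[1] z-view keeps 36 columns → grid now 324
[2] x-view keeps 34 columns → grid now 132
[3] y-view keeps 61 columns → grid now 97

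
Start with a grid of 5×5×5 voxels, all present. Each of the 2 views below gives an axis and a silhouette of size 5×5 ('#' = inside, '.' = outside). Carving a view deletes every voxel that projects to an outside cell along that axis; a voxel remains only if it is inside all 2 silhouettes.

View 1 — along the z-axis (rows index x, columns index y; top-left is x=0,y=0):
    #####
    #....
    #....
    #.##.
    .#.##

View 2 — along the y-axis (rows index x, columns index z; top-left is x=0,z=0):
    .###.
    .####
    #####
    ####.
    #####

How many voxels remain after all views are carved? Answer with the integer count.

before carving: 125 voxels (5×5×5)
carve view 1 (along z, XY-mask fill 13/25): 65 voxels remain
carve view 2 (along y, XZ-mask fill 21/25): 51 voxels remain

|visual hull| = 51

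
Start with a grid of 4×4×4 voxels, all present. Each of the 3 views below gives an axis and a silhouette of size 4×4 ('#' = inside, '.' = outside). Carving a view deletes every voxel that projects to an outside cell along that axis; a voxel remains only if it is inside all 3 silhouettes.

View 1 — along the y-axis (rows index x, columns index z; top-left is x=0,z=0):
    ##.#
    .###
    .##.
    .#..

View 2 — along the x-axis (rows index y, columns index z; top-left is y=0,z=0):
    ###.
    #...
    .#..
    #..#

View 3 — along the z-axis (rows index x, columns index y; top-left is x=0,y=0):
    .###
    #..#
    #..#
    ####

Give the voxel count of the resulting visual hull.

remaining voxels: 11

before carving: 64 voxels (4×4×4)
  1. axis=1 (XZ plane), |mask|=9  ⇒  voxels=36
  2. axis=0 (YZ plane), |mask|=7  ⇒  voxels=15
  3. axis=2 (XY plane), |mask|=11  ⇒  voxels=11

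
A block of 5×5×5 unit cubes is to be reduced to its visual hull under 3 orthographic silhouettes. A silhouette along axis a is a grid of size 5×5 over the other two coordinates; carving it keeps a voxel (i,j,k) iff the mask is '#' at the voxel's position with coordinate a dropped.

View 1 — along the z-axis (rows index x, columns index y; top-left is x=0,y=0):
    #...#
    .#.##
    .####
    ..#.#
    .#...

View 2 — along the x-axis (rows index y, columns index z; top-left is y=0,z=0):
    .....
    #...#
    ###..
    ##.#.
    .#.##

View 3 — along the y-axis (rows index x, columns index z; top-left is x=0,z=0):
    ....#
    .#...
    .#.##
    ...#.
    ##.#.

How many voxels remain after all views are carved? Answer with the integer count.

voxel count = 12

start: 5×5×5 = 125 voxels
carve view 1 (along z, XY-mask fill 12/25): 60 voxels remain
carve view 2 (along x, YZ-mask fill 11/25): 30 voxels remain
carve view 3 (along y, XZ-mask fill 9/25): 12 voxels remain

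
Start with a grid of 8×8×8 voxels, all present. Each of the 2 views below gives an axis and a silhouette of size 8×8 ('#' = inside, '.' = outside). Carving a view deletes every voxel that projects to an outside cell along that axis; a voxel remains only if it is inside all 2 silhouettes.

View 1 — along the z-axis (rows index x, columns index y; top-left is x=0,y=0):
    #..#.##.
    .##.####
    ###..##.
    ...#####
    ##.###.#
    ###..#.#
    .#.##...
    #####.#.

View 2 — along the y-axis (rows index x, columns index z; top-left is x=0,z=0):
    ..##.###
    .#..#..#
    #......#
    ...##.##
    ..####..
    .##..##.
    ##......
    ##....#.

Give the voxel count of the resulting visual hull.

|visual hull| = 136

start: 8×8×8 = 512 voxels
carve view 1 (along z, XY-mask fill 40/64): 320 voxels remain
carve view 2 (along y, XZ-mask fill 27/64): 136 voxels remain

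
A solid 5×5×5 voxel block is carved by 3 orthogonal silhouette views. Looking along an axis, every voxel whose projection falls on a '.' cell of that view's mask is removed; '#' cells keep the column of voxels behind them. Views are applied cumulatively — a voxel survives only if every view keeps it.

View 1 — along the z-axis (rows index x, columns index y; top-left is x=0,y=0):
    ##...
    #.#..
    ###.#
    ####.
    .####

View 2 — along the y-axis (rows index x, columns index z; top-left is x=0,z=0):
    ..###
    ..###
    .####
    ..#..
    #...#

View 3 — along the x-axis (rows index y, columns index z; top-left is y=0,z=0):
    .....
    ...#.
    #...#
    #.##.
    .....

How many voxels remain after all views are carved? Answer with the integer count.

initial block: 5^3 = 125
carve view 1 (along z, XY-mask fill 16/25): 80 voxels remain
carve view 2 (along y, XZ-mask fill 13/25): 40 voxels remain
carve view 3 (along x, YZ-mask fill 6/25): 8 voxels remain

|visual hull| = 8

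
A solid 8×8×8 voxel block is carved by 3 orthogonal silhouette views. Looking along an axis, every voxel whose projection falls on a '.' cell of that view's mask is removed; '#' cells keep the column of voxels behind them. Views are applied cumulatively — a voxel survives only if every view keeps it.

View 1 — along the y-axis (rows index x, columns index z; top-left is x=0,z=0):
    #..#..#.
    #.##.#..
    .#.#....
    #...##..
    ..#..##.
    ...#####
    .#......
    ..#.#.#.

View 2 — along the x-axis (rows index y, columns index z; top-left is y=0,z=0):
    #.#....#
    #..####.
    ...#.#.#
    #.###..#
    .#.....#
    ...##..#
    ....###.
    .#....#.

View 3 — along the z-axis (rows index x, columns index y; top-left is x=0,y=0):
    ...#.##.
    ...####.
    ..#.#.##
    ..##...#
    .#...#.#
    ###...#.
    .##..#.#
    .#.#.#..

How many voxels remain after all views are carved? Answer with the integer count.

|visual hull| = 35

before carving: 512 voxels (8×8×8)
after view 1 [y-axis, 24 of 64 cells solid] → remaining = 192
after view 2 [x-axis, 26 of 64 cells solid] → remaining = 76
after view 3 [z-axis, 28 of 64 cells solid] → remaining = 35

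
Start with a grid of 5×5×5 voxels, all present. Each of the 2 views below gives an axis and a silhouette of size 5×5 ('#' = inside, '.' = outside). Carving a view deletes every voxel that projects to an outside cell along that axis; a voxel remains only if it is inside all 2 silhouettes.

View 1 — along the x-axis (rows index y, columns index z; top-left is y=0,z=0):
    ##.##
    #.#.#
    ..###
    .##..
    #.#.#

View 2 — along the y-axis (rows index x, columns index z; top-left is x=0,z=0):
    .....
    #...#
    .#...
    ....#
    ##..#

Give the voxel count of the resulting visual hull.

|visual hull| = 22

full grid |V| = 125
carve view 1 (along x, YZ-mask fill 15/25): 75 voxels remain
carve view 2 (along y, XZ-mask fill 7/25): 22 voxels remain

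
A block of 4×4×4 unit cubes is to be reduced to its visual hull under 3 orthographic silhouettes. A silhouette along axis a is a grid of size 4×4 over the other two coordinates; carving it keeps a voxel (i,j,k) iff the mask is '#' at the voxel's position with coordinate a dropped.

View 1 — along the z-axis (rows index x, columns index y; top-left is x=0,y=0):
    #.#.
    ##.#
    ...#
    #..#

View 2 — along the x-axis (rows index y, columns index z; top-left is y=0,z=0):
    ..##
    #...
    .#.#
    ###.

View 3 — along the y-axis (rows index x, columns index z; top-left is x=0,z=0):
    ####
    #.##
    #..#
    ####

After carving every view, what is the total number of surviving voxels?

|visual hull| = 15

full grid |V| = 64
carve view 1 (along z, XY-mask fill 8/16): 32 voxels remain
carve view 2 (along x, YZ-mask fill 8/16): 18 voxels remain
carve view 3 (along y, XZ-mask fill 13/16): 15 voxels remain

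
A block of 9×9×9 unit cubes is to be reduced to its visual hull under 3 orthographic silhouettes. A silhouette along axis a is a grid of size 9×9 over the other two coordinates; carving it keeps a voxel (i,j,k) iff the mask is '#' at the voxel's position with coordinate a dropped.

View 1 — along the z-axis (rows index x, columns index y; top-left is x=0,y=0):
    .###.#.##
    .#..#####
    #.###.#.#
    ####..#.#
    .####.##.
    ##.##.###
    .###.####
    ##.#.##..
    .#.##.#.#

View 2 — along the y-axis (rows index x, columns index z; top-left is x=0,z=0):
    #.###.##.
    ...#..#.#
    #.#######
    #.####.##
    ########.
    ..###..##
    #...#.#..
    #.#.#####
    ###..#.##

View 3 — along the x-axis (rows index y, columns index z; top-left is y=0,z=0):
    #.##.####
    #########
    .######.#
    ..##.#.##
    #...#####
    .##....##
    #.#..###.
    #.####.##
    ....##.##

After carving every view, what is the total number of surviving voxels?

full grid |V| = 729
carve view 1 (along z, XY-mask fill 54/81): 486 voxels remain
carve view 2 (along y, XZ-mask fill 53/81): 313 voxels remain
carve view 3 (along x, YZ-mask fill 54/81): 212 voxels remain

|visual hull| = 212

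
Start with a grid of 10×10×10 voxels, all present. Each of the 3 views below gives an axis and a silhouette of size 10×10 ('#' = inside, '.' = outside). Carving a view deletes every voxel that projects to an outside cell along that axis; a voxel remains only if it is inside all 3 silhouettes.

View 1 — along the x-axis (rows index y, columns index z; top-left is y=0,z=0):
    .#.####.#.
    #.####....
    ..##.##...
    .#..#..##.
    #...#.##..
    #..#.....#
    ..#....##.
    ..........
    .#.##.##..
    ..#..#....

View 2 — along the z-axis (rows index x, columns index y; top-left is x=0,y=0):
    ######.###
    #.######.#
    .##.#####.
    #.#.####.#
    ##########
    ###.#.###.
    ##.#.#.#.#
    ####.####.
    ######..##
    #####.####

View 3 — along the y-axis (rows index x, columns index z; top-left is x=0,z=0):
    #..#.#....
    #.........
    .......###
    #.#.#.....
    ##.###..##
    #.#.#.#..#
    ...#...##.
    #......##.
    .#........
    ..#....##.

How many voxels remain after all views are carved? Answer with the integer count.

|visual hull| = 91

start: 10×10×10 = 1000 voxels
V1 x: intersect with YZ mask (36 set) -- 360 left
V2 z: intersect with XY mask (79 set) -- 284 left
V3 y: intersect with XZ mask (32 set) -- 91 left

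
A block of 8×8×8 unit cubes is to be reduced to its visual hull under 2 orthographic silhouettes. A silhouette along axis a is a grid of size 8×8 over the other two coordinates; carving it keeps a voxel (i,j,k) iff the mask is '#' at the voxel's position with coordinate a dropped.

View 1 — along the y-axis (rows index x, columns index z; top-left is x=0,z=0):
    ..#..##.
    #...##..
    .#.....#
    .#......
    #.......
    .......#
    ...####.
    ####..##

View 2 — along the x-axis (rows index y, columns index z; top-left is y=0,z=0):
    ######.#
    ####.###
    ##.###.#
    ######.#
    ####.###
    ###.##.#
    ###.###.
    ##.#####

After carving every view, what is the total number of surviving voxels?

|visual hull| = 141

initial block: 8^3 = 512
[1] y-view keeps 21 columns → grid now 168
[2] x-view keeps 53 columns → grid now 141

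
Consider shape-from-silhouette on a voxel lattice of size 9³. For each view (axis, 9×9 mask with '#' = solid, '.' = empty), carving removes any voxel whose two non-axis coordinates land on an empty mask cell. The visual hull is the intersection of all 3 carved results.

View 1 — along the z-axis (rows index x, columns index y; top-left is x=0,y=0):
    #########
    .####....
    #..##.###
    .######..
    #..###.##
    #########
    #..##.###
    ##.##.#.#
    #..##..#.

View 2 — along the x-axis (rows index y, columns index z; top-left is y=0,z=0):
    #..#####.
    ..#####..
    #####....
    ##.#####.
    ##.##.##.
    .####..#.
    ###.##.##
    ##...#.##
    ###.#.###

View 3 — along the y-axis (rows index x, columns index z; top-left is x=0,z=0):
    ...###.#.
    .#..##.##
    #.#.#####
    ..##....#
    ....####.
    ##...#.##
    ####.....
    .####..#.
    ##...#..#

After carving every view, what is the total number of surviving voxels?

full grid |V| = 729
step 1: project along z, AND mask (56/81) → |grid| = 504
step 2: project along x, AND mask (53/81) → |grid| = 338
step 3: project along y, AND mask (41/81) → |grid| = 173

remaining voxels: 173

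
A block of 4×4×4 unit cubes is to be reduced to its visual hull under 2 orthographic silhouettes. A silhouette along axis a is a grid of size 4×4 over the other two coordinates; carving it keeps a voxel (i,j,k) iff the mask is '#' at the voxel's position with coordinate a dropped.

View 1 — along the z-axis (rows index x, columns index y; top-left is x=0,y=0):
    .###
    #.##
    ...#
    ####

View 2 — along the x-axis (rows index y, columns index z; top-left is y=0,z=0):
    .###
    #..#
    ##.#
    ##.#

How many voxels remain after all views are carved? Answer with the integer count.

before carving: 64 voxels (4×4×4)
V1 z: intersect with XY mask (11 set) -- 44 left
V2 x: intersect with YZ mask (11 set) -- 31 left

31 voxels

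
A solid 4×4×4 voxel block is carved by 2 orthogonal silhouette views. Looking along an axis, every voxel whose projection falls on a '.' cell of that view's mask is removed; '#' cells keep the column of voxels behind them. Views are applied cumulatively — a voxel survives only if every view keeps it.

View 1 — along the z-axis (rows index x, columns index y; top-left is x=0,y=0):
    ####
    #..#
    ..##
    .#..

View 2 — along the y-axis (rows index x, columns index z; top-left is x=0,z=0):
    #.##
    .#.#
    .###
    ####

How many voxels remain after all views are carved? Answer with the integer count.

26 voxels

before carving: 64 voxels (4×4×4)
  1. axis=2 (XY plane), |mask|=9  ⇒  voxels=36
  2. axis=1 (XZ plane), |mask|=12  ⇒  voxels=26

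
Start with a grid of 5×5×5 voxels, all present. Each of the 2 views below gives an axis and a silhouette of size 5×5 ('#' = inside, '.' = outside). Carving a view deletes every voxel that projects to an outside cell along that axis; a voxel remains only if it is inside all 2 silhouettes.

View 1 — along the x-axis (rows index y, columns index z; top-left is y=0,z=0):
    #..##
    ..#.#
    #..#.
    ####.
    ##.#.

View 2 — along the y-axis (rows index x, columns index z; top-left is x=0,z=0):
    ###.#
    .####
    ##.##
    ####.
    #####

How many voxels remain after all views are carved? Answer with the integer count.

remaining voxels: 58

full grid |V| = 125
V1 x: intersect with YZ mask (14 set) -- 70 left
V2 y: intersect with XZ mask (21 set) -- 58 left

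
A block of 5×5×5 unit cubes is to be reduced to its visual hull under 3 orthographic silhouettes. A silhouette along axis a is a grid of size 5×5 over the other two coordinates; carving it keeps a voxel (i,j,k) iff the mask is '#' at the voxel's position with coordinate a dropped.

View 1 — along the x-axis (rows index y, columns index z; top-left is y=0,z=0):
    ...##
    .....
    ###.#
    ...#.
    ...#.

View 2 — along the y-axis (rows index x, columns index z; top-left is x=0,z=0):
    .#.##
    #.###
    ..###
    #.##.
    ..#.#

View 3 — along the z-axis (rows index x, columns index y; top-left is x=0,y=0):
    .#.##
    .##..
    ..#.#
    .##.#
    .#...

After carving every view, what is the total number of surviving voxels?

start: 5×5×5 = 125 voxels
after view 1 [x-axis, 8 of 25 cells solid] → remaining = 40
after view 2 [y-axis, 15 of 25 cells solid] → remaining = 27
after view 3 [z-axis, 11 of 25 cells solid] → remaining = 11

voxel count = 11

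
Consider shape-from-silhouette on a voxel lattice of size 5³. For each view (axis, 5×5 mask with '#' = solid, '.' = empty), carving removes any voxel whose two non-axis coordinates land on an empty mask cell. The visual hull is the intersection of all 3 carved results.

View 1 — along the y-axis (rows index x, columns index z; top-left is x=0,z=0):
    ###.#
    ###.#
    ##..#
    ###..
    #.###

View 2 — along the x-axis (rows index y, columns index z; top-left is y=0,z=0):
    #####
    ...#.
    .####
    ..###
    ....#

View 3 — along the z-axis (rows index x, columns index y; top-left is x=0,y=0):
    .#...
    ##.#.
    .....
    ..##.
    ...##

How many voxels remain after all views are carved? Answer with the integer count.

|visual hull| = 13

before carving: 125 voxels (5×5×5)
step 1: project along y, AND mask (18/25) → |grid| = 90
step 2: project along x, AND mask (14/25) → |grid| = 45
step 3: project along z, AND mask (8/25) → |grid| = 13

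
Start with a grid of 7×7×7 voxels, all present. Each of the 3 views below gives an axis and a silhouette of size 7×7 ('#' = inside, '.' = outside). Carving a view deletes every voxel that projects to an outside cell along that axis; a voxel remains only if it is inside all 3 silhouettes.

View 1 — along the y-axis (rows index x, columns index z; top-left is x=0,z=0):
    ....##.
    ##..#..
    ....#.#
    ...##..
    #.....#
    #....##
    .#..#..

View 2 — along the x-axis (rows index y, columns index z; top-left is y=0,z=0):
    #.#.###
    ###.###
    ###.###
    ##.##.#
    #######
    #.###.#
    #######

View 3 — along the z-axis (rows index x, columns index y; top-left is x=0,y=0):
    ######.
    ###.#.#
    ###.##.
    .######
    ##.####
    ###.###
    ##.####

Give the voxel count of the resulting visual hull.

83 voxels

full grid |V| = 343
carve view 1 (along y, XZ-mask fill 16/49): 112 voxels remain
carve view 2 (along x, YZ-mask fill 41/49): 101 voxels remain
carve view 3 (along z, XY-mask fill 40/49): 83 voxels remain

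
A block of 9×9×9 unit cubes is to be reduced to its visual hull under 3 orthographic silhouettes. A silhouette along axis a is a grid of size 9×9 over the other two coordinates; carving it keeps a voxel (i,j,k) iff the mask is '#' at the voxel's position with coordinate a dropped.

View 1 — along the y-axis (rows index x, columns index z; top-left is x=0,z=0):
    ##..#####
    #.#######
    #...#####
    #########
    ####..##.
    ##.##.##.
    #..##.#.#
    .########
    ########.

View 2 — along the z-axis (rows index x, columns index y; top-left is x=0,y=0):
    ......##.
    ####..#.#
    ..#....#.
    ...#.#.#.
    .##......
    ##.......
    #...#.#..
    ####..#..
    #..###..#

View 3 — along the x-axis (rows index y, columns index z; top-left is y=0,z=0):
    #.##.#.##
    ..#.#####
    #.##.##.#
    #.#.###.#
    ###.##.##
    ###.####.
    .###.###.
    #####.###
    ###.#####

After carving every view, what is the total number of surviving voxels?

full grid |V| = 729
[1] y-view keeps 63 columns → grid now 567
[2] z-view keeps 30 columns → grid now 220
[3] x-view keeps 60 columns → grid now 154

154 voxels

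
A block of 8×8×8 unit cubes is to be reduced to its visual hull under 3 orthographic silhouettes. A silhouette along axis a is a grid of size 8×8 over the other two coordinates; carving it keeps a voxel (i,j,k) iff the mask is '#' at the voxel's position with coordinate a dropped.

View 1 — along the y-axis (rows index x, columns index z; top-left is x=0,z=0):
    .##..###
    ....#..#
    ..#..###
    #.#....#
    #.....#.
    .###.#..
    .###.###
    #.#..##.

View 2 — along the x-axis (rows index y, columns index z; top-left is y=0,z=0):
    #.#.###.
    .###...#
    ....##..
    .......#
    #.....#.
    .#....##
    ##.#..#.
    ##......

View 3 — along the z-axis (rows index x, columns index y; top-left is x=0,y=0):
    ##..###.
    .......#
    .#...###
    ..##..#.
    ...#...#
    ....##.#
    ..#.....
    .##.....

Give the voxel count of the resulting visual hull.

voxel count = 25

start: 8×8×8 = 512 voxels
  1. axis=1 (XZ plane), |mask|=30  ⇒  voxels=240
  2. axis=0 (YZ plane), |mask|=23  ⇒  voxels=87
  3. axis=2 (XY plane), |mask|=21  ⇒  voxels=25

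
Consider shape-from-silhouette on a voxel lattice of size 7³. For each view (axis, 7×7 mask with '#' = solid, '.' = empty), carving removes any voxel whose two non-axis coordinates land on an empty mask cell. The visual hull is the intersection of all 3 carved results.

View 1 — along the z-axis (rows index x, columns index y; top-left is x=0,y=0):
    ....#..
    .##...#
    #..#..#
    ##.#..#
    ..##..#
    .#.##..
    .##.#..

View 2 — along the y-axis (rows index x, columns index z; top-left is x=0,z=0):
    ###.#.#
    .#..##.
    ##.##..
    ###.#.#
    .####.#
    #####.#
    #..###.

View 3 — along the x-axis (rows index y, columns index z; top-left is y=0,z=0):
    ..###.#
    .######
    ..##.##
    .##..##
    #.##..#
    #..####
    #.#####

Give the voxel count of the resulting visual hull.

start: 7×7×7 = 343 voxels
V1 z: intersect with XY mask (20 set) -- 140 left
V2 y: intersect with XZ mask (32 set) -- 91 left
V3 x: intersect with YZ mask (33 set) -- 58 left

remaining voxels: 58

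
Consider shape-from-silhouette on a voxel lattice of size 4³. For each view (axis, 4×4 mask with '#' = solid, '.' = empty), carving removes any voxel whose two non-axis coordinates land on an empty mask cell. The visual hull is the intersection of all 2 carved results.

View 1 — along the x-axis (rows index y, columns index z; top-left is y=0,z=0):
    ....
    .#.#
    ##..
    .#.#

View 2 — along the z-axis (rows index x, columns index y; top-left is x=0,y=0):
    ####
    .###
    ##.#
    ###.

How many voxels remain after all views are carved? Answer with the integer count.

initial block: 4^3 = 64
after view 1 [x-axis, 6 of 16 cells solid] → remaining = 24
after view 2 [z-axis, 13 of 16 cells solid] → remaining = 20

remaining voxels: 20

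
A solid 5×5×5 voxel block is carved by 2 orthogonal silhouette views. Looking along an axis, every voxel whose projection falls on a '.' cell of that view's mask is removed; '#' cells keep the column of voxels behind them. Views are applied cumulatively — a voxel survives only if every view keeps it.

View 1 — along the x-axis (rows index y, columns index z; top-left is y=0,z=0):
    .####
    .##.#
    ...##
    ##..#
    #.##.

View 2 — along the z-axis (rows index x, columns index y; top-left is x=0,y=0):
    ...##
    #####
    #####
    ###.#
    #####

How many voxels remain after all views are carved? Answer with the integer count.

voxel count = 63

full grid |V| = 125
carve view 1 (along x, YZ-mask fill 15/25): 75 voxels remain
carve view 2 (along z, XY-mask fill 21/25): 63 voxels remain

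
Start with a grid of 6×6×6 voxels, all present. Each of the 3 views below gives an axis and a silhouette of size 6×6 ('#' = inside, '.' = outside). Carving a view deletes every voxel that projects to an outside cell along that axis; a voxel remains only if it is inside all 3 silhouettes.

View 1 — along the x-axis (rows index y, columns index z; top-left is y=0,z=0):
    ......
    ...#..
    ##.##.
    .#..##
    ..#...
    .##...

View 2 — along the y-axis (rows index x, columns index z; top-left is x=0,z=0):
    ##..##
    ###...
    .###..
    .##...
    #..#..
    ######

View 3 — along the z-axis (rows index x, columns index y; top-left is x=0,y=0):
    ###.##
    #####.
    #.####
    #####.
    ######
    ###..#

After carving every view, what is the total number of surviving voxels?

27 voxels

initial block: 6^3 = 216
[1] x-view keeps 11 columns → grid now 66
[2] y-view keeps 20 columns → grid now 39
[3] z-view keeps 30 columns → grid now 27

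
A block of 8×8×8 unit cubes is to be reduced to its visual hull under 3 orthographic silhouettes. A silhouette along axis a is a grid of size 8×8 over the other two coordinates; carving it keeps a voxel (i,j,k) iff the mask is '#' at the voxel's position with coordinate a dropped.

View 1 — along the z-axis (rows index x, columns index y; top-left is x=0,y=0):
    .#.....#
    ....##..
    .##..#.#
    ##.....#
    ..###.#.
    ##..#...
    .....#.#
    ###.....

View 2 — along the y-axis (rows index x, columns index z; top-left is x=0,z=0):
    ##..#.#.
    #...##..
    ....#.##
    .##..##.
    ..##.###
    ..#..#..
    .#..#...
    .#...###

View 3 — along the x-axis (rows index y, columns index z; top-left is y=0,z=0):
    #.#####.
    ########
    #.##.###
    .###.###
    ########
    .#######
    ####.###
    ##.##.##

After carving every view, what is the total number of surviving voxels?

|visual hull| = 72

full grid |V| = 512
carve view 1 (along z, XY-mask fill 23/64): 184 voxels remain
carve view 2 (along y, XZ-mask fill 27/64): 80 voxels remain
carve view 3 (along x, YZ-mask fill 54/64): 72 voxels remain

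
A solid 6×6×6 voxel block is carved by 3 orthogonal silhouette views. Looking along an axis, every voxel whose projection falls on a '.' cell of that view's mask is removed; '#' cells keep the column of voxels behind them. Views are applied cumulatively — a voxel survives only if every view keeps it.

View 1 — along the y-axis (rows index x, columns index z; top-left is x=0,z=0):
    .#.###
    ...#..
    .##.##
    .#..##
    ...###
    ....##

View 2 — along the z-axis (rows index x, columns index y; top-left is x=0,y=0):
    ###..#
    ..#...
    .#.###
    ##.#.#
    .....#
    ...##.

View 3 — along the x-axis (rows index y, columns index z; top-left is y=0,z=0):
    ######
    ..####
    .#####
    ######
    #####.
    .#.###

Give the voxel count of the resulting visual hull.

|visual hull| = 46

before carving: 216 voxels (6×6×6)
after view 1 [y-axis, 17 of 36 cells solid] → remaining = 102
after view 2 [z-axis, 16 of 36 cells solid] → remaining = 52
after view 3 [x-axis, 30 of 36 cells solid] → remaining = 46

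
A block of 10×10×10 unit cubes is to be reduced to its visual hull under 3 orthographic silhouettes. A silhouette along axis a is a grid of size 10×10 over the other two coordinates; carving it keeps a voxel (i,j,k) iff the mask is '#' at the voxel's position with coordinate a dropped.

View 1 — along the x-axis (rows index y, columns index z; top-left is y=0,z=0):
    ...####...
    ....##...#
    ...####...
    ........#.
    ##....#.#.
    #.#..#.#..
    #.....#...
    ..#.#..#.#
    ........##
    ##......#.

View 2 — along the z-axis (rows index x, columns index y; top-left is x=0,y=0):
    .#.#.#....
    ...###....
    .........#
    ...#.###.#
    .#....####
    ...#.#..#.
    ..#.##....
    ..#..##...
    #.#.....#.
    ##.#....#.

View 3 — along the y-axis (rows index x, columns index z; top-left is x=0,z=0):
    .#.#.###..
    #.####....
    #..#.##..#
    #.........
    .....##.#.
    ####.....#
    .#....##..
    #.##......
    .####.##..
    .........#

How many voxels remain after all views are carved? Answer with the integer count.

start: 10×10×10 = 1000 voxels
  1. axis=0 (YZ plane), |mask|=31  ⇒  voxels=310
  2. axis=2 (XY plane), |mask|=33  ⇒  voxels=97
  3. axis=1 (XZ plane), |mask|=37  ⇒  voxels=34

voxel count = 34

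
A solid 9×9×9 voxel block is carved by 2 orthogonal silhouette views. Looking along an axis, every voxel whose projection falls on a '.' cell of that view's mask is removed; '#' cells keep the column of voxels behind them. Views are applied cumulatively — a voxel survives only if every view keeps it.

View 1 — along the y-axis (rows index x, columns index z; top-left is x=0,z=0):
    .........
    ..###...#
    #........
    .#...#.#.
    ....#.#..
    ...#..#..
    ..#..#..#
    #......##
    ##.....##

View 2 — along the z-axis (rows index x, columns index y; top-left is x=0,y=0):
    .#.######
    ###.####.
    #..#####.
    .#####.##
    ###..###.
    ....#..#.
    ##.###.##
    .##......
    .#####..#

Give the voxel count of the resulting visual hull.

start: 9×9×9 = 729 voxels
step 1: project along y, AND mask (22/81) → |grid| = 198
step 2: project along z, AND mask (50/81) → |grid| = 122

122 voxels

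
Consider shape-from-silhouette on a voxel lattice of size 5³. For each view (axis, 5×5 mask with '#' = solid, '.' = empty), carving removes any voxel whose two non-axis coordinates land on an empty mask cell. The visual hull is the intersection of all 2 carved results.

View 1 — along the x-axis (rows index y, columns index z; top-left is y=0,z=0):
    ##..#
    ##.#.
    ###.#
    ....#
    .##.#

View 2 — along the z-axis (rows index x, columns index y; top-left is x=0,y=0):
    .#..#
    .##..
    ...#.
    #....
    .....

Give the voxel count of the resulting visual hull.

start: 5×5×5 = 125 voxels
[1] x-view keeps 14 columns → grid now 70
[2] z-view keeps 6 columns → grid now 17

17 voxels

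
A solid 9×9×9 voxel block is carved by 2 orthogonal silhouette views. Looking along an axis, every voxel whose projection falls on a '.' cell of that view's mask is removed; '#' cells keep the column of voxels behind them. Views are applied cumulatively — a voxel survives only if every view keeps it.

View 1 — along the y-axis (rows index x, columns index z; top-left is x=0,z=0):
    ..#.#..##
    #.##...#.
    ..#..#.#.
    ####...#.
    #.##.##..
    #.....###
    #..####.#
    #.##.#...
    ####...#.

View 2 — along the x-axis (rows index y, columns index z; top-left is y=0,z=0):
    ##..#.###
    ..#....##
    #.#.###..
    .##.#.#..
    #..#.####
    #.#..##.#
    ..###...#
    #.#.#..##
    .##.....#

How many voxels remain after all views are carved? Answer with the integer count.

184 voxels

initial block: 9^3 = 729
[1] y-view keeps 40 columns → grid now 360
[2] x-view keeps 41 columns → grid now 184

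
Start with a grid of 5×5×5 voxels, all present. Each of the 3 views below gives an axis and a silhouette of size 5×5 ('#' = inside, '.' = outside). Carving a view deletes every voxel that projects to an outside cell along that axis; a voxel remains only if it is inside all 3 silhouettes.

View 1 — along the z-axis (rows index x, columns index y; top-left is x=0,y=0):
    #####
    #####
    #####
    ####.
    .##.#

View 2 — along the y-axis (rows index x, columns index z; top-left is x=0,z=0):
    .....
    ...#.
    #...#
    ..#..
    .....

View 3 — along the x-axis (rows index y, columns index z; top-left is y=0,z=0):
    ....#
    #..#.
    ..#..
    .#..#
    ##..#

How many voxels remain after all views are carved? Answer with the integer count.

full grid |V| = 125
  1. axis=2 (XY plane), |mask|=22  ⇒  voxels=110
  2. axis=1 (XZ plane), |mask|=4  ⇒  voxels=19
  3. axis=0 (YZ plane), |mask|=9  ⇒  voxels=7

remaining voxels: 7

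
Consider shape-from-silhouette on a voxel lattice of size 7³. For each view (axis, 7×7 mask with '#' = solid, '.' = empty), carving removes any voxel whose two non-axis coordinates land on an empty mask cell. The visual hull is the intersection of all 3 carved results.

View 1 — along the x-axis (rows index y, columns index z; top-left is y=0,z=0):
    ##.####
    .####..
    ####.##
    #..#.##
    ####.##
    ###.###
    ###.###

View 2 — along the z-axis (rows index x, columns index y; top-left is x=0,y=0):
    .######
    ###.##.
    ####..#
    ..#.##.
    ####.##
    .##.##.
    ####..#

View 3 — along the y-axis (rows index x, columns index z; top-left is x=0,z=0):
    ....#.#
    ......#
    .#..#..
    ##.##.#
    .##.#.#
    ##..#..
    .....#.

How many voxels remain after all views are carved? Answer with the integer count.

before carving: 343 voxels (7×7×7)
after view 1 [x-axis, 38 of 49 cells solid] → remaining = 266
after view 2 [z-axis, 34 of 49 cells solid] → remaining = 184
after view 3 [y-axis, 18 of 49 cells solid] → remaining = 62

|visual hull| = 62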